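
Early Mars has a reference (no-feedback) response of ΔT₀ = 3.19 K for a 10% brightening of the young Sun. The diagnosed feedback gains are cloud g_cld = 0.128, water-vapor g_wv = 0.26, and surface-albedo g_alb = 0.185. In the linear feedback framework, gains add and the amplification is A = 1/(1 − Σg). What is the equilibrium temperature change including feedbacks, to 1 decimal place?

7.5 K

Total gain g = 0.128 + 0.26 + 0.185 = 0.573.
Amplification A = 1/(1 − 0.573) = 2.342.
ΔT = 3.19 × 2.342 = 7.5 K.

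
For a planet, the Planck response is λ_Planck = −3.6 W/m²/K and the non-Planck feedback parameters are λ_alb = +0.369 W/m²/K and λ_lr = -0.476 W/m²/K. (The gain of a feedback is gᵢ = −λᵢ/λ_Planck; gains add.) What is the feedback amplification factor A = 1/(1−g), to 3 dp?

0.971

Convert to gains: g_alb = 0.369/3.6 = 0.1025; g_lr = -0.476/3.6 = -0.1322.
Total gain g = -0.0297.
A = 1/(1 + 0.0297) = 0.971.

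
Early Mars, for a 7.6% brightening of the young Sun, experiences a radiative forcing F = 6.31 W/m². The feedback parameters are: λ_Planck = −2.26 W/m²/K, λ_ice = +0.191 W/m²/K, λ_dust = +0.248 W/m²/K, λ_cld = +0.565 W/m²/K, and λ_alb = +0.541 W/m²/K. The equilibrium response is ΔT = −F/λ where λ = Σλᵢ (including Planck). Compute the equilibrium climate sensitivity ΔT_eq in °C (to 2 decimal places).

Net feedback parameter λ = (−2.26) + (+0.191) + (+0.248) + (+0.565) + (+0.541) = -0.715 W/m²/K.
ΔT = −F/λ = −6.31/(-0.715) = 8.83 °C.

8.83 °C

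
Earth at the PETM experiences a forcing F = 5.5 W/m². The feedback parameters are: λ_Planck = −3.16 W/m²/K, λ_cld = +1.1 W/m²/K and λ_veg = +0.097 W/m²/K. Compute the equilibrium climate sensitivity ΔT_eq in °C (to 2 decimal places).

2.80 °C

Net feedback parameter λ = (−3.16) + (+1.1) + (+0.097) = -1.963 W/m²/K.
ΔT = −F/λ = −5.5/(-1.963) = 2.80 °C.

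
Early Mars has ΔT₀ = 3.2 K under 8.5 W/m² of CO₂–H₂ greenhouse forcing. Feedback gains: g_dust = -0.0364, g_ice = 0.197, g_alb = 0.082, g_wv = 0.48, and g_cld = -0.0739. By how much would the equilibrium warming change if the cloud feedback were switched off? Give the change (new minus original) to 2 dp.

Original: g = 0.6487, ΔT = 3.2/(1−0.6487) = 9.1090 K.
Without cloud: g' = 0.7226, ΔT' = 3.2/(1−0.7226) = 11.5357 K.
Change = 11.5357 − 9.1090 = 2.43 K.

2.43 K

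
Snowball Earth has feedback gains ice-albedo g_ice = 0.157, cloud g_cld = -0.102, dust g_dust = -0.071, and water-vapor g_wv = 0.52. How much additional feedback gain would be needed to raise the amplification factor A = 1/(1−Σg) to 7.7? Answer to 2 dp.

Current total gain = 0.504.
Target gain for A = 7.7: g* = 1 − 1/7.7 = 0.8701.
Additional gain needed = 0.8701 − 0.504 = 0.37.

0.37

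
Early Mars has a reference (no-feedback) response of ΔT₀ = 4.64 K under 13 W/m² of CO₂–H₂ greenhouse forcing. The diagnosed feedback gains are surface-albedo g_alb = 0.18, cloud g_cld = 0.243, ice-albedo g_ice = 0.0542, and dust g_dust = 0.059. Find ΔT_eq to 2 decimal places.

10.00 K

Total gain g = 0.18 + 0.243 + 0.0542 + 0.059 = 0.5362.
Amplification A = 1/(1 − 0.5362) = 2.156.
ΔT = 4.64 × 2.156 = 10.00 K.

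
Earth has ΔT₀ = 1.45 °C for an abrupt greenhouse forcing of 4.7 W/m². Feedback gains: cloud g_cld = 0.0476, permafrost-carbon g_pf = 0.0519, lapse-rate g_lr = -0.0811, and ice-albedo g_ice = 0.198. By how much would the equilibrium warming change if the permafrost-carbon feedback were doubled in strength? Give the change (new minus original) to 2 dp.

0.13 °C

Original: g = 0.2164, ΔT = 1.45/(1−0.2164) = 1.8504 °C.
With doubled permafrost-carbon: g' = 0.2683, ΔT' = 1.45/(1−0.2683) = 1.9817 °C.
Change = 1.9817 − 1.8504 = 0.13 °C.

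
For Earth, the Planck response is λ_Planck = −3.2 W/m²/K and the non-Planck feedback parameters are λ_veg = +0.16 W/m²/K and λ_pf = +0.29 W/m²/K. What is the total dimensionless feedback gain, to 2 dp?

Convert to gains: g_veg = 0.16/3.2 = 0.05; g_pf = 0.29/3.2 = 0.09062.
Total gain g = 0.14062.

0.14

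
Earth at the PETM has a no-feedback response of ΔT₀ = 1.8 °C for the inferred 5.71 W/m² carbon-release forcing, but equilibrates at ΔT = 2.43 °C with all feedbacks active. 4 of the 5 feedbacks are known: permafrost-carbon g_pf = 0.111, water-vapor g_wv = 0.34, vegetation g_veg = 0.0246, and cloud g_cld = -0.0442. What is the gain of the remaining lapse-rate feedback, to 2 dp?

Amplification A = ΔT/ΔT₀ = 2.43/1.8 = 1.35.
Total gain g = 1 − 1/A = 1 − 1/1.35 = 0.2593.
Known gains sum to 0.111 + 0.34 + 0.0246 − 0.0442 = 0.4314.
g_lr = 0.2593 − 0.4314 = -0.17.

-0.17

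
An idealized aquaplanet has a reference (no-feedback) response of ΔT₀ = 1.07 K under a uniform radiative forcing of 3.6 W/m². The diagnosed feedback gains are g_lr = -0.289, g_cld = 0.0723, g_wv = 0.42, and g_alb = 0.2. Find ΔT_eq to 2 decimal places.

1.79 K

Total gain g = -0.289 + 0.0723 + 0.42 + 0.2 = 0.4033.
Amplification A = 1/(1 − 0.4033) = 1.676.
ΔT = 1.07 × 1.676 = 1.79 K.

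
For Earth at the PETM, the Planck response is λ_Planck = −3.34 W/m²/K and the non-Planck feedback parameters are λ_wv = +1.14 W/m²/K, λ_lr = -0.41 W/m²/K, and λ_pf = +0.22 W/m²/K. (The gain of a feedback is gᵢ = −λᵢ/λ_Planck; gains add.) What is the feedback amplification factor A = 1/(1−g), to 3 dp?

1.397

Convert to gains: g_wv = 1.14/3.34 = 0.3413; g_lr = -0.41/3.34 = -0.1228; g_pf = 0.22/3.34 = 0.06587.
Total gain g = 0.28437.
A = 1/(1 − 0.28437) = 1.397.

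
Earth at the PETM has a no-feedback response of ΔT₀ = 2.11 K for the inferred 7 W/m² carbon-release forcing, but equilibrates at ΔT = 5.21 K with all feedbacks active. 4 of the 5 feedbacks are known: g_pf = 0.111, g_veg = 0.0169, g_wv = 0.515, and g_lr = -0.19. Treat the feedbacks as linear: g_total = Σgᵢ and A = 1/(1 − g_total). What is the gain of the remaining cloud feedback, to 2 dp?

0.14

Amplification A = ΔT/ΔT₀ = 5.21/2.11 = 2.469.
Total gain g = 1 − 1/A = 1 − 1/2.469 = 0.595.
Known gains sum to 0.111 + 0.0169 + 0.515 − 0.19 = 0.4529.
g_cld = 0.595 − 0.4529 = 0.14.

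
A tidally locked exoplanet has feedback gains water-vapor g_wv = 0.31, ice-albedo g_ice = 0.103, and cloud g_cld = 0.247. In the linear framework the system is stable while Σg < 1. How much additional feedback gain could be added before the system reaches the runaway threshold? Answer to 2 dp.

0.34

Current total gain = 0.31 + 0.103 + 0.247 = 0.66.
Margin to runaway = 1 − 0.66 = 0.34.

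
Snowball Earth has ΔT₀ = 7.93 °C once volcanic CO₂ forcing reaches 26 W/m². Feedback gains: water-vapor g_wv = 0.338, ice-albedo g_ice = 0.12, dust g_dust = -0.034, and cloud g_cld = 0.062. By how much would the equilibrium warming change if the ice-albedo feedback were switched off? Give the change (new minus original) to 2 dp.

Original: g = 0.486, ΔT = 7.93/(1−0.486) = 15.4280 °C.
Without ice-albedo: g' = 0.366, ΔT' = 7.93/(1−0.366) = 12.5079 °C.
Change = 12.5079 − 15.4280 = -2.92 °C.

-2.92 °C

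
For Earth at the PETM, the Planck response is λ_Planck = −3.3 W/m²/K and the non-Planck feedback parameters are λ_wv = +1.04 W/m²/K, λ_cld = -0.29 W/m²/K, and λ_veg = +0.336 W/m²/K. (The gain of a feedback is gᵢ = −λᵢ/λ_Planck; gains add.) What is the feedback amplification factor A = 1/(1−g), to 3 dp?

Convert to gains: g_wv = 1.04/3.3 = 0.3152; g_cld = -0.29/3.3 = -0.08788; g_veg = 0.336/3.3 = 0.1018.
Total gain g = 0.32912.
A = 1/(1 − 0.32912) = 1.491.

1.491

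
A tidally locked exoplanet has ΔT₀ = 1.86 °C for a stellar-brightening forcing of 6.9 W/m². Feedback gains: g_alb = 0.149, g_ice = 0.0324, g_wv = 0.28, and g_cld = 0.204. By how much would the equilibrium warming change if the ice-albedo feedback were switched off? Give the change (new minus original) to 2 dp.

-0.49 °C

Original: g = 0.6654, ΔT = 1.86/(1−0.6654) = 5.5589 °C.
Without ice-albedo: g' = 0.633, ΔT' = 1.86/(1−0.633) = 5.0681 °C.
Change = 5.0681 − 5.5589 = -0.49 °C.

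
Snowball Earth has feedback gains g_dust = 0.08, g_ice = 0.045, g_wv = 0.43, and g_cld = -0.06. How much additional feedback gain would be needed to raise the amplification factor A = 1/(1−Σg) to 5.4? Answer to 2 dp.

Current total gain = 0.495.
Target gain for A = 5.4: g* = 1 − 1/5.4 = 0.8148.
Additional gain needed = 0.8148 − 0.495 = 0.32.

0.32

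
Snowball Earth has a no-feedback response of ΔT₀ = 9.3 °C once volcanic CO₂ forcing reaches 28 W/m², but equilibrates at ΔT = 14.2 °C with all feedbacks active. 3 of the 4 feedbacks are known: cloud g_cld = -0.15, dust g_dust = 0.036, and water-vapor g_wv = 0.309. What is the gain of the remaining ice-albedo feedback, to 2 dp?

Amplification A = ΔT/ΔT₀ = 14.2/9.3 = 1.527.
Total gain g = 1 − 1/A = 1 − 1/1.527 = 0.3451.
Known gains sum to -0.15 + 0.036 + 0.309 = 0.195.
g_ice = 0.3451 − 0.195 = 0.15.

0.15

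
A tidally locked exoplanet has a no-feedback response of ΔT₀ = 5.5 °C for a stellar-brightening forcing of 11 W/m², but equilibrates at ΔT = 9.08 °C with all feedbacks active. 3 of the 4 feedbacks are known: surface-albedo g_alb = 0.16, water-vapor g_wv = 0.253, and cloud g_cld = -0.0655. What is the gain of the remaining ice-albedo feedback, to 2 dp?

0.05

Amplification A = ΔT/ΔT₀ = 9.08/5.5 = 1.651.
Total gain g = 1 − 1/A = 1 − 1/1.651 = 0.3943.
Known gains sum to 0.16 + 0.253 − 0.0655 = 0.3475.
g_ice = 0.3943 − 0.3475 = 0.05.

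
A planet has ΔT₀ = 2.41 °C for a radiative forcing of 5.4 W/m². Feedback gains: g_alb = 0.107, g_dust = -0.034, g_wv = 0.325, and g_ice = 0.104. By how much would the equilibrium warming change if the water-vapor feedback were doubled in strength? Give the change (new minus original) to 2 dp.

Original: g = 0.502, ΔT = 2.41/(1−0.502) = 4.8394 °C.
With doubled water-vapor: g' = 0.827, ΔT' = 2.41/(1−0.827) = 13.9306 °C.
Change = 13.9306 − 4.8394 = 9.09 °C.

9.09 °C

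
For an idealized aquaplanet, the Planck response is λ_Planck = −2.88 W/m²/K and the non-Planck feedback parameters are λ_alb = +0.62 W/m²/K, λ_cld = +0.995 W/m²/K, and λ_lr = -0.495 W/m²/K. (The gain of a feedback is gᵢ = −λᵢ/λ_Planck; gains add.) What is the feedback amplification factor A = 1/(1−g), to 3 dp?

Convert to gains: g_alb = 0.62/2.88 = 0.2153; g_cld = 0.995/2.88 = 0.3455; g_lr = -0.495/2.88 = -0.1719.
Total gain g = 0.3889.
A = 1/(1 − 0.3889) = 1.636.

1.636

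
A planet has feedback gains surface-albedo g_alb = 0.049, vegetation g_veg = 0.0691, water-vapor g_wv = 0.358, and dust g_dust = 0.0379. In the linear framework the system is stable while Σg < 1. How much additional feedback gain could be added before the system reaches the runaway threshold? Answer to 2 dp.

Current total gain = 0.049 + 0.0691 + 0.358 + 0.0379 = 0.514.
Margin to runaway = 1 − 0.514 = 0.49.

0.49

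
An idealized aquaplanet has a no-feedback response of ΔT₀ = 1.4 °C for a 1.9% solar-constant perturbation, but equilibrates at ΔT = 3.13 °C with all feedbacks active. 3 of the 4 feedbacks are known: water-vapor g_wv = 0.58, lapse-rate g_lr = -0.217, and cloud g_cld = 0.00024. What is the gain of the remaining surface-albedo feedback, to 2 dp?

Amplification A = ΔT/ΔT₀ = 3.13/1.4 = 2.236.
Total gain g = 1 − 1/A = 1 − 1/2.236 = 0.5528.
Known gains sum to 0.58 − 0.217 + 0.00024 = 0.36324.
g_alb = 0.5528 − 0.36324 = 0.19.

0.19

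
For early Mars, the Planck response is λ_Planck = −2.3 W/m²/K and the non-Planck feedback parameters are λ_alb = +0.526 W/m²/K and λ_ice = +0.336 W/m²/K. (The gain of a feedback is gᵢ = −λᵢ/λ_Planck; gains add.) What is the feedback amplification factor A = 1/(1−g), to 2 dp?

1.60

Convert to gains: g_alb = 0.526/2.3 = 0.2287; g_ice = 0.336/2.3 = 0.1461.
Total gain g = 0.3748.
A = 1/(1 − 0.3748) = 1.60.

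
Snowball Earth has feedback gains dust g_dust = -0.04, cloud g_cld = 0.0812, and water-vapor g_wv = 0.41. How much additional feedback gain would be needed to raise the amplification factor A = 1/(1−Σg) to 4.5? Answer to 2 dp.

0.33

Current total gain = 0.4512.
Target gain for A = 4.5: g* = 1 − 1/4.5 = 0.7778.
Additional gain needed = 0.7778 − 0.4512 = 0.33.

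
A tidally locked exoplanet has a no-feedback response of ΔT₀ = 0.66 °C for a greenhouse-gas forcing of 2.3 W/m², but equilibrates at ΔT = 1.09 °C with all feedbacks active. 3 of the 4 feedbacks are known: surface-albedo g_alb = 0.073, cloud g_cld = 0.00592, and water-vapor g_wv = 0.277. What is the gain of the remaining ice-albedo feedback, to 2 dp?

Amplification A = ΔT/ΔT₀ = 1.09/0.66 = 1.652.
Total gain g = 1 − 1/A = 1 − 1/1.652 = 0.3947.
Known gains sum to 0.073 + 0.00592 + 0.277 = 0.35592.
g_ice = 0.3947 − 0.35592 = 0.04.

0.04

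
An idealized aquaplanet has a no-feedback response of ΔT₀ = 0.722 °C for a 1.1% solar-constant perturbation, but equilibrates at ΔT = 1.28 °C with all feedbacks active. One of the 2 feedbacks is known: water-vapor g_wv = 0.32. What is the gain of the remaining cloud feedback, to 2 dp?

Amplification A = ΔT/ΔT₀ = 1.28/0.722 = 1.773.
Total gain g = 1 − 1/A = 1 − 1/1.773 = 0.436.
The known gain is 0.32.
g_cld = 0.436 − 0.32 = 0.12.

0.12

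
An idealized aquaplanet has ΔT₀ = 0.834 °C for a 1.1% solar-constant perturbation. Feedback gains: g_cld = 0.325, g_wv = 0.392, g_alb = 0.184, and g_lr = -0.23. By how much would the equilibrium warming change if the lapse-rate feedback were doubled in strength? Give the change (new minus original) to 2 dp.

Original: g = 0.671, ΔT = 0.834/(1−0.671) = 2.5350 °C.
With doubled lapse-rate: g' = 0.441, ΔT' = 0.834/(1−0.441) = 1.4919 °C.
Change = 1.4919 − 2.5350 = -1.04 °C.

-1.04 °C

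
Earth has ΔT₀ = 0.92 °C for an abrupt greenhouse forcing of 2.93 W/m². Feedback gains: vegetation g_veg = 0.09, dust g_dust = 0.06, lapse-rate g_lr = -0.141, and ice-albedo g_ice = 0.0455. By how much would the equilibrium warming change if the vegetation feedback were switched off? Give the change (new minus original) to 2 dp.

-0.08 °C

Original: g = 0.0545, ΔT = 0.92/(1−0.0545) = 0.9730 °C.
Without vegetation: g' = -0.0355, ΔT' = 0.92/(1+0.0355) = 0.8885 °C.
Change = 0.8885 − 0.9730 = -0.08 °C.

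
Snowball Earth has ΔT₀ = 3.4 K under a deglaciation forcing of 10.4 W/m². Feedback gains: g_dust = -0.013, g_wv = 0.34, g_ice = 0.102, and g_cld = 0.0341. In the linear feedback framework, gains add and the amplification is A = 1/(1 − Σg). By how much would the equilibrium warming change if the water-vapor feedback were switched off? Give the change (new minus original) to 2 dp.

-2.46 K

Original: g = 0.4631, ΔT = 3.4/(1−0.4631) = 6.3327 K.
Without water-vapor: g' = 0.1231, ΔT' = 3.4/(1−0.1231) = 3.8773 K.
Change = 3.8773 − 6.3327 = -2.46 K.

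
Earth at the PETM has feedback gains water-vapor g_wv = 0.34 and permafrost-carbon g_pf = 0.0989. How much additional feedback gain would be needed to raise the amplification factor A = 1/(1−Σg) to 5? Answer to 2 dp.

Current total gain = 0.4389.
Target gain for A = 5: g* = 1 − 1/5 = 0.8.
Additional gain needed = 0.8 − 0.4389 = 0.36.

0.36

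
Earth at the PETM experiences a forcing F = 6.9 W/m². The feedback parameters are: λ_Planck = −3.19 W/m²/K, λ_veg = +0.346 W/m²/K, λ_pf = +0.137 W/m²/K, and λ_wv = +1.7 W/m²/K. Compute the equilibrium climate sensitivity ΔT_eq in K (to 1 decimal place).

Net feedback parameter λ = (−3.19) + (+0.346) + (+0.137) + (+1.7) = -1.007 W/m²/K.
ΔT = −F/λ = −6.9/(-1.007) = 6.9 K.

6.9 K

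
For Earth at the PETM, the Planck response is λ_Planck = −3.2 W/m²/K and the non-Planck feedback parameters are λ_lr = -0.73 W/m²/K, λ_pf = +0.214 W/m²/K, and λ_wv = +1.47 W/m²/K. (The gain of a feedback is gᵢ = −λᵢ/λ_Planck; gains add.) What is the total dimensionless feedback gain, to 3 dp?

0.298

Convert to gains: g_lr = -0.73/3.2 = -0.2281; g_pf = 0.214/3.2 = 0.06687; g_wv = 1.47/3.2 = 0.4594.
Total gain g = 0.29817.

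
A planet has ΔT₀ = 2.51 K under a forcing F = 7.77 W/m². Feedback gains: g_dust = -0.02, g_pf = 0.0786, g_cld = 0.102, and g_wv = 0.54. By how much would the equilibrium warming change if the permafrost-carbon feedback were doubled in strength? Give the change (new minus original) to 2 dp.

Original: g = 0.7006, ΔT = 2.51/(1−0.7006) = 8.3834 K.
With doubled permafrost-carbon: g' = 0.7792, ΔT' = 2.51/(1−0.7792) = 11.3678 K.
Change = 11.3678 − 8.3834 = 2.98 K.

2.98 K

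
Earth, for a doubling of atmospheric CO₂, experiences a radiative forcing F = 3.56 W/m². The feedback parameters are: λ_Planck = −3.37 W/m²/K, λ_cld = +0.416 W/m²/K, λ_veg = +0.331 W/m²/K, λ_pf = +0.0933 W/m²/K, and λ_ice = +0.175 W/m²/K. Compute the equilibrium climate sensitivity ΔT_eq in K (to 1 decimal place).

Net feedback parameter λ = (−3.37) + (+0.416) + (+0.331) + (+0.0933) + (+0.175) = -2.3547 W/m²/K.
ΔT = −F/λ = −3.56/(-2.3547) = 1.5 K.

1.5 K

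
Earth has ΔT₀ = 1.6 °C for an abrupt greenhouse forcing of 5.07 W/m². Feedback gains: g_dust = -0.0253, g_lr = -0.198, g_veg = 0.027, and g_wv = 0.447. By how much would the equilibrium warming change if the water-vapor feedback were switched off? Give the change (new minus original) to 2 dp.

Original: g = 0.2507, ΔT = 1.6/(1−0.2507) = 2.1353 °C.
Without water-vapor: g' = -0.1963, ΔT' = 1.6/(1+0.1963) = 1.3375 °C.
Change = 1.3375 − 2.1353 = -0.80 °C.

-0.80 °C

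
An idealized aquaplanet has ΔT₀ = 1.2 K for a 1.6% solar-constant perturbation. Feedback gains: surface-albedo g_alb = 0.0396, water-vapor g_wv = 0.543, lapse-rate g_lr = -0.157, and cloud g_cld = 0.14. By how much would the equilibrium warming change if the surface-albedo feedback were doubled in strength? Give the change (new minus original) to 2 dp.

Original: g = 0.5656, ΔT = 1.2/(1−0.5656) = 2.7624 K.
With doubled surface-albedo: g' = 0.6052, ΔT' = 1.2/(1−0.6052) = 3.0395 K.
Change = 3.0395 − 2.7624 = 0.28 K.

0.28 K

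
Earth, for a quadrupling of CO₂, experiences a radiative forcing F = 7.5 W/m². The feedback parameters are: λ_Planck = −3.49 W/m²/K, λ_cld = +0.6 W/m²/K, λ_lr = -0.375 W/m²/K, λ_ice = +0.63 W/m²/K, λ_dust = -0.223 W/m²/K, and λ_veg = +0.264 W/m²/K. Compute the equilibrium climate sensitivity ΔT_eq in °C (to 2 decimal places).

2.89 °C

Net feedback parameter λ = (−3.49) + (+0.6) + (-0.375) + (+0.63) + (-0.223) + (+0.264) = -2.594 W/m²/K.
ΔT = −F/λ = −7.5/(-2.594) = 2.89 °C.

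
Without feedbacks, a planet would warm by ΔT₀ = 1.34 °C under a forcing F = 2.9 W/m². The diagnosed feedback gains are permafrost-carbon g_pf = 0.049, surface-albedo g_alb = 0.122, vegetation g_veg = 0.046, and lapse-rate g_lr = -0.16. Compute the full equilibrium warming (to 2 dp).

Total gain g = 0.049 + 0.122 + 0.046 − 0.16 = 0.057.
Amplification A = 1/(1 − 0.057) = 1.06.
ΔT = 1.34 × 1.06 = 1.42 °C.

1.42 °C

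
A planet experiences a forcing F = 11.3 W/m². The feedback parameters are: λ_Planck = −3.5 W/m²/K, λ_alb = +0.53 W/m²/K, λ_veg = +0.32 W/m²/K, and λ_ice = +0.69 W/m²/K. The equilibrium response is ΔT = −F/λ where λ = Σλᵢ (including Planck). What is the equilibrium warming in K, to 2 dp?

Net feedback parameter λ = (−3.5) + (+0.53) + (+0.32) + (+0.69) = -1.96 W/m²/K.
ΔT = −F/λ = −11.3/(-1.96) = 5.77 K.

5.77 K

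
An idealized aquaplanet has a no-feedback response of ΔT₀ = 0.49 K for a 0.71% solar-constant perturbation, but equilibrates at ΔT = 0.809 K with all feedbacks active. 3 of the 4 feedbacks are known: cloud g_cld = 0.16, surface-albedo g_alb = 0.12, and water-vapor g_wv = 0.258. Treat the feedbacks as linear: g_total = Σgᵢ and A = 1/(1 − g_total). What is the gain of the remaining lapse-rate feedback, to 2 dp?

Amplification A = ΔT/ΔT₀ = 0.809/0.49 = 1.651.
Total gain g = 1 − 1/A = 1 − 1/1.651 = 0.3943.
Known gains sum to 0.16 + 0.12 + 0.258 = 0.538.
g_lr = 0.3943 − 0.538 = -0.14.

-0.14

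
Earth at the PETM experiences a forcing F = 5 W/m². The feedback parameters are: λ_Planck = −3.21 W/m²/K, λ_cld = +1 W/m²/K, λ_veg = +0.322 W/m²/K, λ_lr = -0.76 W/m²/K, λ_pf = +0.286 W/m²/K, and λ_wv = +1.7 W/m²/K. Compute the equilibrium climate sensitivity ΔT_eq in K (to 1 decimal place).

Net feedback parameter λ = (−3.21) + (+1) + (+0.322) + (-0.76) + (+0.286) + (+1.7) = -0.662 W/m²/K.
ΔT = −F/λ = −5/(-0.662) = 7.6 K.

7.6 K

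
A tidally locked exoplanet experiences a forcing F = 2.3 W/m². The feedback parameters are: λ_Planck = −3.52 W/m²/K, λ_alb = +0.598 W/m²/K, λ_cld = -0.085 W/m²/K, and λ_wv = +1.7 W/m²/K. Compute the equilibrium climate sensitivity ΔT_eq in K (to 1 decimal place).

Net feedback parameter λ = (−3.52) + (+0.598) + (-0.085) + (+1.7) = -1.307 W/m²/K.
ΔT = −F/λ = −2.3/(-1.307) = 1.8 K.

1.8 K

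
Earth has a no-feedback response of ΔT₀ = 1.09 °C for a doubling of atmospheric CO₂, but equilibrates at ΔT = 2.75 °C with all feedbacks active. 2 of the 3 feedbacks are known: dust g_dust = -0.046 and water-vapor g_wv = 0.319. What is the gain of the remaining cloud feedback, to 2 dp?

Amplification A = ΔT/ΔT₀ = 2.75/1.09 = 2.523.
Total gain g = 1 − 1/A = 1 − 1/2.523 = 0.6036.
Known gains sum to -0.046 + 0.319 = 0.273.
g_cld = 0.6036 − 0.273 = 0.33.

0.33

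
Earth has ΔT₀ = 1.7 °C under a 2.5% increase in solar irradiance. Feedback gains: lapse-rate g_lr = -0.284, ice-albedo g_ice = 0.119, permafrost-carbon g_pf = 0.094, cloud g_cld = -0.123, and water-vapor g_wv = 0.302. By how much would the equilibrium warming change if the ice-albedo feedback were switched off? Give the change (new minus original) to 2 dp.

-0.22 °C

Original: g = 0.108, ΔT = 1.7/(1−0.108) = 1.9058 °C.
Without ice-albedo: g' = -0.011, ΔT' = 1.7/(1+0.011) = 1.6815 °C.
Change = 1.6815 − 1.9058 = -0.22 °C.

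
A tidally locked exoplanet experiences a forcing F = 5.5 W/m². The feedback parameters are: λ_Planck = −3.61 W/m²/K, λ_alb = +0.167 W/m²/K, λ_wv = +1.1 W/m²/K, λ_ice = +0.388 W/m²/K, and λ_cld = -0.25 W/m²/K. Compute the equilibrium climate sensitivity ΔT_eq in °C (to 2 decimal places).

2.49 °C

Net feedback parameter λ = (−3.61) + (+0.167) + (+1.1) + (+0.388) + (-0.25) = -2.205 W/m²/K.
ΔT = −F/λ = −5.5/(-2.205) = 2.49 °C.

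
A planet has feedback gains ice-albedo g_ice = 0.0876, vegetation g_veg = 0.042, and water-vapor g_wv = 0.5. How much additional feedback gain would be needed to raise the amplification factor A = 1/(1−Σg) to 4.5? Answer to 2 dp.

0.15

Current total gain = 0.6296.
Target gain for A = 4.5: g* = 1 − 1/4.5 = 0.7778.
Additional gain needed = 0.7778 − 0.6296 = 0.15.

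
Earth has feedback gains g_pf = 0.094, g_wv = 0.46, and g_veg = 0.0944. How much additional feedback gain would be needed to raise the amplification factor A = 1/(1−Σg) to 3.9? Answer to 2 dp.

Current total gain = 0.6484.
Target gain for A = 3.9: g* = 1 − 1/3.9 = 0.7436.
Additional gain needed = 0.7436 − 0.6484 = 0.10.

0.10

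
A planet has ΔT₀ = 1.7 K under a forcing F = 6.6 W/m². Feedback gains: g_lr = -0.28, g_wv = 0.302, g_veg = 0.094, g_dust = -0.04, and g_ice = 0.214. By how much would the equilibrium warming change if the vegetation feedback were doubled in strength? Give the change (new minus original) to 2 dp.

Original: g = 0.29, ΔT = 1.7/(1−0.29) = 2.3944 K.
With doubled vegetation: g' = 0.384, ΔT' = 1.7/(1−0.384) = 2.7597 K.
Change = 2.7597 − 2.3944 = 0.37 K.

0.37 K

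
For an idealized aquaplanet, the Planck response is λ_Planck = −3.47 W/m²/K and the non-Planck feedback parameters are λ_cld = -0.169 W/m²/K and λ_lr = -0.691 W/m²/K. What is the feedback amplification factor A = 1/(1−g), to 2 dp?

Convert to gains: g_cld = -0.169/3.47 = -0.0487; g_lr = -0.691/3.47 = -0.1991.
Total gain g = -0.2478.
A = 1/(1 + 0.2478) = 0.80.

0.80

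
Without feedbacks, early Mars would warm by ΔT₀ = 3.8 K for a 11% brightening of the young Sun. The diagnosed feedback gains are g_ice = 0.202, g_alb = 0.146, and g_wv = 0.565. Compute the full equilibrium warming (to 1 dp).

Total gain g = 0.202 + 0.146 + 0.565 = 0.913.
Amplification A = 1/(1 − 0.913) = 11.49.
ΔT = 3.8 × 11.49 = 43.7 K.

43.7 K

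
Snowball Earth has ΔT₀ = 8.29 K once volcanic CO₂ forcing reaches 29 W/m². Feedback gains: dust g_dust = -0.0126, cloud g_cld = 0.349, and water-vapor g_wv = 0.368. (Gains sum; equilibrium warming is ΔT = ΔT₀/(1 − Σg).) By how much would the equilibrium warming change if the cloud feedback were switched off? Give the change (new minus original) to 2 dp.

Original: g = 0.7044, ΔT = 8.29/(1−0.7044) = 28.0447 K.
Without cloud: g' = 0.3554, ΔT' = 8.29/(1−0.3554) = 12.8607 K.
Change = 12.8607 − 28.0447 = -15.18 K.

-15.18 K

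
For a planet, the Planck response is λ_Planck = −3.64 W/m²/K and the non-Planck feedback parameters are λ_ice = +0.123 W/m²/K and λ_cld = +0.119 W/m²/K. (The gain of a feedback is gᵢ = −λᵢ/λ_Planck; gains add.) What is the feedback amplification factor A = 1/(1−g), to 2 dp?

1.07

Convert to gains: g_ice = 0.123/3.64 = 0.03379; g_cld = 0.119/3.64 = 0.03269.
Total gain g = 0.06648.
A = 1/(1 − 0.06648) = 1.07.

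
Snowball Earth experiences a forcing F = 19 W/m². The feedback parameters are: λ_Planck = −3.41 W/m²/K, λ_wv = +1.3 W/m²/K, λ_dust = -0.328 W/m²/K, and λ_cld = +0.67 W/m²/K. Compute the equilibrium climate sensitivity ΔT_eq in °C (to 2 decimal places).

10.75 °C

Net feedback parameter λ = (−3.41) + (+1.3) + (-0.328) + (+0.67) = -1.768 W/m²/K.
ΔT = −F/λ = −19/(-1.768) = 10.75 °C.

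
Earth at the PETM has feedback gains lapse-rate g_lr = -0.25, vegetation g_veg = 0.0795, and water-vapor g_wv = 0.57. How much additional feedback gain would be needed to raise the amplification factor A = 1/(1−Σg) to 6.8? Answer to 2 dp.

0.45

Current total gain = 0.3995.
Target gain for A = 6.8: g* = 1 − 1/6.8 = 0.8529.
Additional gain needed = 0.8529 − 0.3995 = 0.45.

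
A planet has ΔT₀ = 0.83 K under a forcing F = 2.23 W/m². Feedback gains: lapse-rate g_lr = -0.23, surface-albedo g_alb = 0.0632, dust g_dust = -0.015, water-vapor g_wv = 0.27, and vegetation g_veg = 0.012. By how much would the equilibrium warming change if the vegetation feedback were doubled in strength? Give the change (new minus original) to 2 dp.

Original: g = 0.1002, ΔT = 0.83/(1−0.1002) = 0.9224 K.
With doubled vegetation: g' = 0.1122, ΔT' = 0.83/(1−0.1122) = 0.9349 K.
Change = 0.9349 − 0.9224 = 0.01 K.

0.01 K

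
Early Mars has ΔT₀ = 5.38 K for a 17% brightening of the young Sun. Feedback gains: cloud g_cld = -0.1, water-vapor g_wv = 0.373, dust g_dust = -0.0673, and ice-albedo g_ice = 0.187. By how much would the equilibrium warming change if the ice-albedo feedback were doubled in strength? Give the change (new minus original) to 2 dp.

3.94 K

Original: g = 0.3927, ΔT = 5.38/(1−0.3927) = 8.8589 K.
With doubled ice-albedo: g' = 0.5797, ΔT' = 5.38/(1−0.5797) = 12.8004 K.
Change = 12.8004 − 8.8589 = 3.94 K.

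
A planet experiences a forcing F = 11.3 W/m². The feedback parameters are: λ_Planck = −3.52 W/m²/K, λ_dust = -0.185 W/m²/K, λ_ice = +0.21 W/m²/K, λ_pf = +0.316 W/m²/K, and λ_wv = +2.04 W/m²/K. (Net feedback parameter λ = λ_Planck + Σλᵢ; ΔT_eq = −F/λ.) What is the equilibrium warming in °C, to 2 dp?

Net feedback parameter λ = (−3.52) + (-0.185) + (+0.21) + (+0.316) + (+2.04) = -1.139 W/m²/K.
ΔT = −F/λ = −11.3/(-1.139) = 9.92 °C.

9.92 °C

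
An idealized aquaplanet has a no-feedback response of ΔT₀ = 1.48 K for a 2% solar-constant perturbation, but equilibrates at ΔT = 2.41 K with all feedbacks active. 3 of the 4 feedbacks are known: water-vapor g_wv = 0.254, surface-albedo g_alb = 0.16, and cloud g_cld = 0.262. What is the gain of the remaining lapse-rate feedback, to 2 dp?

Amplification A = ΔT/ΔT₀ = 2.41/1.48 = 1.628.
Total gain g = 1 − 1/A = 1 − 1/1.628 = 0.3857.
Known gains sum to 0.254 + 0.16 + 0.262 = 0.676.
g_lr = 0.3857 − 0.676 = -0.29.

-0.29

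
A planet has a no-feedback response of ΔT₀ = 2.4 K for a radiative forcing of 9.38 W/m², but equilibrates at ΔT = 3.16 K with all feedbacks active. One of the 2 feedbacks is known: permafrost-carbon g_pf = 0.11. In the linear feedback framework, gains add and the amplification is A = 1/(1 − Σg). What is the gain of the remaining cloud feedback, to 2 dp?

0.13

Amplification A = ΔT/ΔT₀ = 3.16/2.4 = 1.317.
Total gain g = 1 − 1/A = 1 − 1/1.317 = 0.2407.
The known gain is 0.11.
g_cld = 0.2407 − 0.11 = 0.13.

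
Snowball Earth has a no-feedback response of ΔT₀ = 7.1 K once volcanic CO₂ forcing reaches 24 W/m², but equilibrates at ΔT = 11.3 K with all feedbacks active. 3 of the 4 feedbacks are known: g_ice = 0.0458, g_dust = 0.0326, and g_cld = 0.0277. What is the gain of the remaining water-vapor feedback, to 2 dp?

Amplification A = ΔT/ΔT₀ = 11.3/7.1 = 1.592.
Total gain g = 1 − 1/A = 1 − 1/1.592 = 0.3719.
Known gains sum to 0.0458 + 0.0326 + 0.0277 = 0.1061.
g_wv = 0.3719 − 0.1061 = 0.27.

0.27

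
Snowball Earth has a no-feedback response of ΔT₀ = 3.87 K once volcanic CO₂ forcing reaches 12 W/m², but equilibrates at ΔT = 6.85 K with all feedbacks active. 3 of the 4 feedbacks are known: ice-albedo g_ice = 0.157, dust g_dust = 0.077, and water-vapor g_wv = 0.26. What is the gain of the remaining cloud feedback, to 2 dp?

-0.06

Amplification A = ΔT/ΔT₀ = 6.85/3.87 = 1.77.
Total gain g = 1 − 1/A = 1 − 1/1.77 = 0.435.
Known gains sum to 0.157 + 0.077 + 0.26 = 0.494.
g_cld = 0.435 − 0.494 = -0.06.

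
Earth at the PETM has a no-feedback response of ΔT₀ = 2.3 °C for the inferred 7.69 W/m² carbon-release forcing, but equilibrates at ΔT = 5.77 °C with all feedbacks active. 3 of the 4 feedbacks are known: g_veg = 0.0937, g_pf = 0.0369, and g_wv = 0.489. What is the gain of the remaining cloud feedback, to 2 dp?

-0.02

Amplification A = ΔT/ΔT₀ = 5.77/2.3 = 2.509.
Total gain g = 1 − 1/A = 1 − 1/2.509 = 0.6014.
Known gains sum to 0.0937 + 0.0369 + 0.489 = 0.6196.
g_cld = 0.6014 − 0.6196 = -0.02.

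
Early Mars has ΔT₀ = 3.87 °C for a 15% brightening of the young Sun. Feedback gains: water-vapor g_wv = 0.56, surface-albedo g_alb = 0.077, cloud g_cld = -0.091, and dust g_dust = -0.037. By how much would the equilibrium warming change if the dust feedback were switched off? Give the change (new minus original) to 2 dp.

Original: g = 0.509, ΔT = 3.87/(1−0.509) = 7.8819 °C.
Without dust: g' = 0.546, ΔT' = 3.87/(1−0.546) = 8.5242 °C.
Change = 8.5242 − 7.8819 = 0.64 °C.

0.64 °C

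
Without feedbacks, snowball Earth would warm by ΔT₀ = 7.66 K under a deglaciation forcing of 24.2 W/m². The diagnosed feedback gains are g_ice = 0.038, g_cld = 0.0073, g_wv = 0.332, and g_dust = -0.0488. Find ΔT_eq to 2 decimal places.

Total gain g = 0.038 + 0.0073 + 0.332 − 0.0488 = 0.3285.
Amplification A = 1/(1 − 0.3285) = 1.489.
ΔT = 7.66 × 1.489 = 11.41 K.

11.41 K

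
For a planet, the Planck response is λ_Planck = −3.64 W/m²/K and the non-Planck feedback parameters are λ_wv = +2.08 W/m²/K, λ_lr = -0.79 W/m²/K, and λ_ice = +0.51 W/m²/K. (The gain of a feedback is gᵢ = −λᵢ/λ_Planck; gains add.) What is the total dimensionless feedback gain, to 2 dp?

Convert to gains: g_wv = 2.08/3.64 = 0.5714; g_lr = -0.79/3.64 = -0.217; g_ice = 0.51/3.64 = 0.1401.
Total gain g = 0.4945.

0.49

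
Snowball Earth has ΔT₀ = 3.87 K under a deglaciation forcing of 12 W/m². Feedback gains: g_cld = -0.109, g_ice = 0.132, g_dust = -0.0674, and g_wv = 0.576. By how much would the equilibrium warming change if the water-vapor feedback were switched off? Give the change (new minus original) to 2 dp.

-4.56 K

Original: g = 0.5316, ΔT = 3.87/(1−0.5316) = 8.2622 K.
Without water-vapor: g' = -0.0444, ΔT' = 3.87/(1+0.0444) = 3.7055 K.
Change = 3.7055 − 8.2622 = -4.56 K.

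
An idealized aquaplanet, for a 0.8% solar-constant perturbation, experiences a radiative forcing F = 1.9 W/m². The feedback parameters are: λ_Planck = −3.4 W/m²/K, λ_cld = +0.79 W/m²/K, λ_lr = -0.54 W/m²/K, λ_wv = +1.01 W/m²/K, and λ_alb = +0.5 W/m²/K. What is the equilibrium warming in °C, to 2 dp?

1.16 °C

Net feedback parameter λ = (−3.4) + (+0.79) + (-0.54) + (+1.01) + (+0.5) = -1.64 W/m²/K.
ΔT = −F/λ = −1.9/(-1.64) = 1.16 °C.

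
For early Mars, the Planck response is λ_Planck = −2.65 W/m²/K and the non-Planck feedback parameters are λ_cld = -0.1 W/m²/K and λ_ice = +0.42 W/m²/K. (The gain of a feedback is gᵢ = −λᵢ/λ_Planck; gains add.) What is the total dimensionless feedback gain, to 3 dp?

Convert to gains: g_cld = -0.1/2.65 = -0.03774; g_ice = 0.42/2.65 = 0.1585.
Total gain g = 0.12076.

0.121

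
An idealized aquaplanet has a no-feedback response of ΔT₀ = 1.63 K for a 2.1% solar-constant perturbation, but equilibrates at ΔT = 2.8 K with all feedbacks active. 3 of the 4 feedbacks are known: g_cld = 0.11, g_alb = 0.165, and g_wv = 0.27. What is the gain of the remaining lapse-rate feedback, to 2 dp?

-0.13

Amplification A = ΔT/ΔT₀ = 2.8/1.63 = 1.718.
Total gain g = 1 − 1/A = 1 − 1/1.718 = 0.4179.
Known gains sum to 0.11 + 0.165 + 0.27 = 0.545.
g_lr = 0.4179 − 0.545 = -0.13.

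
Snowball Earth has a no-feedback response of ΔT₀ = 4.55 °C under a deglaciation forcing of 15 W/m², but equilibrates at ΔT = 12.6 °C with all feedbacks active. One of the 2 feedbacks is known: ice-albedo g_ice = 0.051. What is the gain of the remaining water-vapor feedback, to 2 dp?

Amplification A = ΔT/ΔT₀ = 12.6/4.55 = 2.769.
Total gain g = 1 − 1/A = 1 − 1/2.769 = 0.6389.
The known gain is 0.051.
g_wv = 0.6389 − 0.051 = 0.59.

0.59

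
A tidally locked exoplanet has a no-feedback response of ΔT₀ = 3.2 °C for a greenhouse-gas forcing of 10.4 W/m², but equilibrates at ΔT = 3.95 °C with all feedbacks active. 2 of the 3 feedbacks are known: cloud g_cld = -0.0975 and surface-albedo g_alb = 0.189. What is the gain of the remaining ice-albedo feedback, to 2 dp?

Amplification A = ΔT/ΔT₀ = 3.95/3.2 = 1.234.
Total gain g = 1 − 1/A = 1 − 1/1.234 = 0.1896.
Known gains sum to -0.0975 + 0.189 = 0.0915.
g_ice = 0.1896 − 0.0915 = 0.10.

0.10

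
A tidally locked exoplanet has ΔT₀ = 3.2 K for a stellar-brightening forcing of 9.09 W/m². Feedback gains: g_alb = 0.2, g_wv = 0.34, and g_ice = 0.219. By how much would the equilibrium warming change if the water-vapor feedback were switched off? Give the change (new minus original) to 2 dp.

-7.77 K

Original: g = 0.759, ΔT = 3.2/(1−0.759) = 13.2780 K.
Without water-vapor: g' = 0.419, ΔT' = 3.2/(1−0.419) = 5.5077 K.
Change = 5.5077 − 13.2780 = -7.77 K.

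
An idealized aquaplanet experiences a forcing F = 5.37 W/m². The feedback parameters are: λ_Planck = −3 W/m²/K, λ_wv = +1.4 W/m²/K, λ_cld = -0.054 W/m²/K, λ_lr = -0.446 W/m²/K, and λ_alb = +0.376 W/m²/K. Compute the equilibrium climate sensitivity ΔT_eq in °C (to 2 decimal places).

3.11 °C

Net feedback parameter λ = (−3) + (+1.4) + (-0.054) + (-0.446) + (+0.376) = -1.724 W/m²/K.
ΔT = −F/λ = −5.37/(-1.724) = 3.11 °C.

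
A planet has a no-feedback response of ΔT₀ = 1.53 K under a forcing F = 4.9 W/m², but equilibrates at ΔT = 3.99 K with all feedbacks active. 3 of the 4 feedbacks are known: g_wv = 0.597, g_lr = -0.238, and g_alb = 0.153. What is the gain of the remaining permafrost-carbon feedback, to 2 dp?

Amplification A = ΔT/ΔT₀ = 3.99/1.53 = 2.608.
Total gain g = 1 − 1/A = 1 − 1/2.608 = 0.6166.
Known gains sum to 0.597 − 0.238 + 0.153 = 0.512.
g_pf = 0.6166 − 0.512 = 0.10.

0.10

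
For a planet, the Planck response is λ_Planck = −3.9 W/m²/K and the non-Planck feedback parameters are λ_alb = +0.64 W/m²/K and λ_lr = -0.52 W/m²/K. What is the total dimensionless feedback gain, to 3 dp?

0.031

Convert to gains: g_alb = 0.64/3.9 = 0.1641; g_lr = -0.52/3.9 = -0.1333.
Total gain g = 0.0308.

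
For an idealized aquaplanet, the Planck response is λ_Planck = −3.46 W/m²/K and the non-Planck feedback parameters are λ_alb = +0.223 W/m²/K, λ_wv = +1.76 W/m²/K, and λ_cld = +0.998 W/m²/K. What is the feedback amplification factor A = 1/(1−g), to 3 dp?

Convert to gains: g_alb = 0.223/3.46 = 0.06445; g_wv = 1.76/3.46 = 0.5087; g_cld = 0.998/3.46 = 0.2884.
Total gain g = 0.86155.
A = 1/(1 − 0.86155) = 7.223.

7.223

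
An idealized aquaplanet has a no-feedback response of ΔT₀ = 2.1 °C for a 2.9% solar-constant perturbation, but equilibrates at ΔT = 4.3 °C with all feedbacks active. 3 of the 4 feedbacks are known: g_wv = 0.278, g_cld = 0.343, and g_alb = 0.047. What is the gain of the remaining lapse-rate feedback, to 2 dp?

-0.16

Amplification A = ΔT/ΔT₀ = 4.3/2.1 = 2.048.
Total gain g = 1 − 1/A = 1 − 1/2.048 = 0.5117.
Known gains sum to 0.278 + 0.343 + 0.047 = 0.668.
g_lr = 0.5117 − 0.668 = -0.16.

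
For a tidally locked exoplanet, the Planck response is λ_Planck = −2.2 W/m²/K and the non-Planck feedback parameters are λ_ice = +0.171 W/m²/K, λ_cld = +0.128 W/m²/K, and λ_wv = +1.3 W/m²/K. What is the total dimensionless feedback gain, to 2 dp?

0.73

Convert to gains: g_ice = 0.171/2.2 = 0.07773; g_cld = 0.128/2.2 = 0.05818; g_wv = 1.3/2.2 = 0.5909.
Total gain g = 0.72681.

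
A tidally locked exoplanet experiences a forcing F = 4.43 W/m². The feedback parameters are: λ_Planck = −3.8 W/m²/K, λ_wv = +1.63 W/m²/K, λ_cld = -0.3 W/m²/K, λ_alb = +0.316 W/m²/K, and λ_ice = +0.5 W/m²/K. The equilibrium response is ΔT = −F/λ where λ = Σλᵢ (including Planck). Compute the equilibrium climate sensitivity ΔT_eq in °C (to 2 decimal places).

2.68 °C

Net feedback parameter λ = (−3.8) + (+1.63) + (-0.3) + (+0.316) + (+0.5) = -1.654 W/m²/K.
ΔT = −F/λ = −4.43/(-1.654) = 2.68 °C.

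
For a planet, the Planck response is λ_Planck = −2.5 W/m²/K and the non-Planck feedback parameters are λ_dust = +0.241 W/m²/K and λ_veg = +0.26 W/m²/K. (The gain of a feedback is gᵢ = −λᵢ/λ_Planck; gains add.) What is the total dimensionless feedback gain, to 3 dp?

0.200

Convert to gains: g_dust = 0.241/2.5 = 0.0964; g_veg = 0.26/2.5 = 0.104.
Total gain g = 0.2004.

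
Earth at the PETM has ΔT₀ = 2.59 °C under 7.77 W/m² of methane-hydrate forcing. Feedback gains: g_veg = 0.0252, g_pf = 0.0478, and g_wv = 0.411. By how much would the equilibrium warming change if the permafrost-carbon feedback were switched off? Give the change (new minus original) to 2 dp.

Original: g = 0.484, ΔT = 2.59/(1−0.484) = 5.0194 °C.
Without permafrost-carbon: g' = 0.4362, ΔT' = 2.59/(1−0.4362) = 4.5938 °C.
Change = 4.5938 − 5.0194 = -0.43 °C.

-0.43 °C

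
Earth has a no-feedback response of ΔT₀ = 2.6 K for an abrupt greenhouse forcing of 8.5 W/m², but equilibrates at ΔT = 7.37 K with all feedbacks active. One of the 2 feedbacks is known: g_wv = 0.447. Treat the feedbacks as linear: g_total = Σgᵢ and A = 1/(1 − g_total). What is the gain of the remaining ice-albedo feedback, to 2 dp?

Amplification A = ΔT/ΔT₀ = 7.37/2.6 = 2.835.
Total gain g = 1 − 1/A = 1 − 1/2.835 = 0.6473.
The known gain is 0.447.
g_ice = 0.6473 − 0.447 = 0.20.

0.20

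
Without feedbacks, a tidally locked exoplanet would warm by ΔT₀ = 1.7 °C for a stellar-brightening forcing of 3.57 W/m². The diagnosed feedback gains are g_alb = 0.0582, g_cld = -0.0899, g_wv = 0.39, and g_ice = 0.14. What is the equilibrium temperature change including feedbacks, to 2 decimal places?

Total gain g = 0.0582 − 0.0899 + 0.39 + 0.14 = 0.4983.
Amplification A = 1/(1 − 0.4983) = 1.993.
ΔT = 1.7 × 1.993 = 3.39 °C.

3.39 °C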